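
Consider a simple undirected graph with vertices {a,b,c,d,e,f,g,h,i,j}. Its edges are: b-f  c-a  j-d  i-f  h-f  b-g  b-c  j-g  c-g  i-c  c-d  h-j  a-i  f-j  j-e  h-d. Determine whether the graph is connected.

A breadth-first search from a visits a, c, i, d, b, g, f, h, j, e — all 10 vertices — so the graph is connected.

Yes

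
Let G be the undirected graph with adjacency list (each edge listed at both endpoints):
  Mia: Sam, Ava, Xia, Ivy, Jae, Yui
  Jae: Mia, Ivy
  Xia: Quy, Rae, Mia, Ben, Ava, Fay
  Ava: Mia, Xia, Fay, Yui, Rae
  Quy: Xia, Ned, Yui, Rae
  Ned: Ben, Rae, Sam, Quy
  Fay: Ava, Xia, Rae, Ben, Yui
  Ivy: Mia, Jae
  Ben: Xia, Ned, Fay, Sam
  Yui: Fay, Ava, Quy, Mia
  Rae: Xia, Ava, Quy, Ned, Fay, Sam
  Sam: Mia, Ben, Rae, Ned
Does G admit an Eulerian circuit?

Degrees: Mia:6, Jae:2, Xia:6, Ava:5, Quy:4, Ned:4, Fay:5, Ivy:2, Ben:4, Yui:4, Rae:6, Sam:4
Vertices with odd degree: Ava, Fay. An Eulerian circuit requires all degrees even.

No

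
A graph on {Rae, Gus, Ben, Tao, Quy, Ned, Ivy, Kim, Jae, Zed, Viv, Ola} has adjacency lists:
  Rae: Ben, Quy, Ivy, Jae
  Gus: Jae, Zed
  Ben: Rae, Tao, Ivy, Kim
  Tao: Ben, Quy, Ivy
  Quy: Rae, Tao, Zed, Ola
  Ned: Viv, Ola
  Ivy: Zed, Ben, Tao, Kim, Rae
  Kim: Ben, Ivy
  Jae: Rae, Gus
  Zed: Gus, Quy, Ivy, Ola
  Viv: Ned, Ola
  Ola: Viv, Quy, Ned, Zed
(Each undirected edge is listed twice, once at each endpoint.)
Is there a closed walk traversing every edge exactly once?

No

Degrees: Rae:4, Gus:2, Ben:4, Tao:3, Quy:4, Ned:2, Ivy:5, Kim:2, Jae:2, Zed:4, Viv:2, Ola:4
Tao, Ivy have odd degree; an Eulerian circuit needs every degree to be even, so none exists.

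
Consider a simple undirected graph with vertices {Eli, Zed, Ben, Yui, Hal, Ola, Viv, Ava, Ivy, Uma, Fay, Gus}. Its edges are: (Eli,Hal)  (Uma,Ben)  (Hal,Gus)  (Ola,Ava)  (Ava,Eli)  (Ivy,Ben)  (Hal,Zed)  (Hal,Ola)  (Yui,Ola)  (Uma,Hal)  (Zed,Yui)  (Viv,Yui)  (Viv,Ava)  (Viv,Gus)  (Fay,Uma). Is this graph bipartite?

No

Hal-Zed-Yui-Viv-Gus-Hal is an odd cycle (length 5), and a bipartite graph can contain only even cycles.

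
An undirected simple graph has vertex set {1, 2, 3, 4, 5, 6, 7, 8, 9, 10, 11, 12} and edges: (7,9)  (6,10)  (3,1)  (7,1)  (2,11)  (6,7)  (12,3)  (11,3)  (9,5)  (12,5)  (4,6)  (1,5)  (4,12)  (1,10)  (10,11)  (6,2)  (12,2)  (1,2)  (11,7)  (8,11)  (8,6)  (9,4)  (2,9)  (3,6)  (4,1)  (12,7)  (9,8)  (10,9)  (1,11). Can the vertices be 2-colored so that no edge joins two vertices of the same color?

1-11-7-1 is an odd cycle (length 3), and a bipartite graph can contain only even cycles.

No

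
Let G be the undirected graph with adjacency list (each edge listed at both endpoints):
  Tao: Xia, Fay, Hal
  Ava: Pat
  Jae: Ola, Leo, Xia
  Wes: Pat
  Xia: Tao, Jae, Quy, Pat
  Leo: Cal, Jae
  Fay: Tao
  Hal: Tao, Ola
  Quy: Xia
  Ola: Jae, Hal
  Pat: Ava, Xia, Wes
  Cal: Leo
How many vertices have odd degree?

8

Degrees: Tao:3, Ava:1, Jae:3, Wes:1, Xia:4, Leo:2, Fay:1, Hal:2, Quy:1, Ola:2, Pat:3, Cal:1
Odd-degree vertices: Tao, Ava, Jae, Wes, Fay, Quy, Pat, Cal.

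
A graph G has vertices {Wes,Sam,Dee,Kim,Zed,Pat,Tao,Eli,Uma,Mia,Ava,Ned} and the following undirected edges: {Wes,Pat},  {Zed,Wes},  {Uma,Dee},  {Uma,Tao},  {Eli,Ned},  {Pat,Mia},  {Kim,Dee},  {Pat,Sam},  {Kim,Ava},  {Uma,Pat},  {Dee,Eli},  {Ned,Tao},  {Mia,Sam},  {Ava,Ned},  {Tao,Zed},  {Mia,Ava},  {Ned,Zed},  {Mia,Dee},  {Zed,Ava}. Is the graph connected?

Starting from Wes and exploring outward reaches every vertex (Wes, Pat, Zed, Mia, Sam, Uma, Ava, Tao, Ned, Dee, Kim, Eli); the graph is connected.

Yes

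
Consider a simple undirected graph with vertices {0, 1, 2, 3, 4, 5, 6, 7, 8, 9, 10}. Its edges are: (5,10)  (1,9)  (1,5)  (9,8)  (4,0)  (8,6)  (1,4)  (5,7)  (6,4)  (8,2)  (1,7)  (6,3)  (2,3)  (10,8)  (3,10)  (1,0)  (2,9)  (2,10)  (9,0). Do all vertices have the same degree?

Degrees: 0:3, 1:5, 2:4, 3:3, 4:3, 5:3, 6:3, 7:2, 8:4, 9:4, 10:4
Degrees are not all equal (e.g. deg(7)=2 but deg(1)=5); not regular.

No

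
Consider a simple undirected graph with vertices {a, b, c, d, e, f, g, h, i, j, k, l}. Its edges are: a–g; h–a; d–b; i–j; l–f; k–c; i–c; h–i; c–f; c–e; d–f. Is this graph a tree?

|V| = 12, |E| = 11.
It is connected with exactly 11 edges, hence acyclic — it is a tree.

Yes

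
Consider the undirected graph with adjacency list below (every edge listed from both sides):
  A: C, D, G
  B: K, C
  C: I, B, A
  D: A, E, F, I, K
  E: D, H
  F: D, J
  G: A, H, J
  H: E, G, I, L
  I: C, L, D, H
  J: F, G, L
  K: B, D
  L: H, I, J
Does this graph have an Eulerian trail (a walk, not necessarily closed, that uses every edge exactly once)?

No

Degrees: A:3, B:2, C:3, D:5, E:2, F:2, G:3, H:4, I:4, J:3, K:2, L:3
Odd-degree vertices: A, C, D, G, J, L (6 total).
With 6 odd-degree vertices (more than two), no single trail can use every edge.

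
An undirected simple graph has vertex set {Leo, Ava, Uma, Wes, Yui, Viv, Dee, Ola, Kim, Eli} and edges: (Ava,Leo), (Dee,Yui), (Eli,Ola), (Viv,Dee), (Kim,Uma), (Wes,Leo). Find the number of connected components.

Component: {Uma, Kim}
Component: {Ola, Eli}
Component: {Leo, Ava, Wes}
Component: {Yui, Viv, Dee}

4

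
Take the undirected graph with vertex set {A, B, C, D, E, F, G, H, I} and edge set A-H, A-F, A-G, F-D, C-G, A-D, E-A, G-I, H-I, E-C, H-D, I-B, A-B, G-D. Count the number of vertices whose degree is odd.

2

Degrees: A:6, B:2, C:2, D:4, E:2, F:2, G:4, H:3, I:3
Odd-degree vertices: H, I.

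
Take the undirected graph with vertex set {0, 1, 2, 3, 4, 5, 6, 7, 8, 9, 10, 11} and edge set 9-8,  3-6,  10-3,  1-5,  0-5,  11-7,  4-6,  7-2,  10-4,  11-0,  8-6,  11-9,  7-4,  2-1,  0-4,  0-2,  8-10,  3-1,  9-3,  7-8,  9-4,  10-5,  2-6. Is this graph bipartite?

Color {2, 3, 4, 5, 8, 11} black and {0, 1, 6, 7, 9, 10} white. No edge joins two same-colored vertices, so the graph is bipartite.

Yes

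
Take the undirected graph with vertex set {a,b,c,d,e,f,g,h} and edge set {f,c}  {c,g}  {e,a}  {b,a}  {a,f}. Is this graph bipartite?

A valid 2-coloring puts {b, d, e, f, g, h} on one side and {a, c} on the other; every edge crosses between the two sides.

Yes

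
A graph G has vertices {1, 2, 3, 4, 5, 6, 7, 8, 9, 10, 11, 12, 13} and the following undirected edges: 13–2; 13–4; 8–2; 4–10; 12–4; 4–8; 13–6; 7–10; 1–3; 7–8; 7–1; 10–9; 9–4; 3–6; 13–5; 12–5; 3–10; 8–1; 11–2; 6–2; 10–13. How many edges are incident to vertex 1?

3

Neighbors of 1: 3, 7, 8.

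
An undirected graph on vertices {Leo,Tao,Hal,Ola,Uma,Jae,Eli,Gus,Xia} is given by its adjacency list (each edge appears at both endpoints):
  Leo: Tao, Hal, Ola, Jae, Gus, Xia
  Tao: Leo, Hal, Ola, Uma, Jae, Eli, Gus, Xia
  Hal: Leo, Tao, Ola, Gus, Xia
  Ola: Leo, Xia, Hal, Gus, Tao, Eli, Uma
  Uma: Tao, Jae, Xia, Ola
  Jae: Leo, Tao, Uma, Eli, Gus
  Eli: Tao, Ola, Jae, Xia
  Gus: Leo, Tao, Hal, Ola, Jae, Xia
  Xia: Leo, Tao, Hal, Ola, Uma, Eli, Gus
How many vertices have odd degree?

Degrees: Leo:6, Tao:8, Hal:5, Ola:7, Uma:4, Jae:5, Eli:4, Gus:6, Xia:7
Odd-degree vertices: Hal, Ola, Jae, Xia.

4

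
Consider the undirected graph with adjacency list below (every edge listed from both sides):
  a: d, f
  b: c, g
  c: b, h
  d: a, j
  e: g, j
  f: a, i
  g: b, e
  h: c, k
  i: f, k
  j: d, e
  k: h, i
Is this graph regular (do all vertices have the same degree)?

Degrees: a:2, b:2, c:2, d:2, e:2, f:2, g:2, h:2, i:2, j:2, k:2
Every vertex has degree 2, so the graph is 2-regular.

Yes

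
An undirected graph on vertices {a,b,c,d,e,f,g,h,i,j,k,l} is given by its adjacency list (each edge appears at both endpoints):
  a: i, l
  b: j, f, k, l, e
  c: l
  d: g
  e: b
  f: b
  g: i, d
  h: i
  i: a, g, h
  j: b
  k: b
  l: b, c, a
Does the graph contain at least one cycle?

The graph has 12 vertices, 11 edges, and 1 connected component.
A forest on 12 vertices with 1 component has exactly 11 edges, which matches — so no cycle.

No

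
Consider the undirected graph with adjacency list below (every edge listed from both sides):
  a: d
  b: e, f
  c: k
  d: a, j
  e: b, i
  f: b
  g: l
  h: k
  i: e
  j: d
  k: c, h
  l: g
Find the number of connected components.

Component: {g, l}
Component: {a, d, j}
Component: {c, h, k}
Component: {b, e, f, i}

4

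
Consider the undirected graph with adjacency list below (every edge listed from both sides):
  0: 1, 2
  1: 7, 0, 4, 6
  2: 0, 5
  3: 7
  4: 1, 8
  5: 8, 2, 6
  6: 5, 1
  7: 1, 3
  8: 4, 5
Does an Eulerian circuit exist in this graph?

Degrees: 0:2, 1:4, 2:2, 3:1, 4:2, 5:3, 6:2, 7:2, 8:2
3, 5 have odd degree; an Eulerian circuit needs every degree to be even, so none exists.

No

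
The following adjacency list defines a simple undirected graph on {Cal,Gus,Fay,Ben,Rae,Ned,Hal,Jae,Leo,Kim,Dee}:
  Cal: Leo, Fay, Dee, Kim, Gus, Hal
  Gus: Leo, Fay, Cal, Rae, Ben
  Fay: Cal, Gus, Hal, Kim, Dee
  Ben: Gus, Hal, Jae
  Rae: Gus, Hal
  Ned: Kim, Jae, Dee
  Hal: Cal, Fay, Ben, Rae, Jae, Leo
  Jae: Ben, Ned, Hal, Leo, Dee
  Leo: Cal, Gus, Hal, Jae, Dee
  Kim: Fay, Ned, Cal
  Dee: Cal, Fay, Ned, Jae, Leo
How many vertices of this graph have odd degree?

8

Degrees: Cal:6, Gus:5, Fay:5, Ben:3, Rae:2, Ned:3, Hal:6, Jae:5, Leo:5, Kim:3, Dee:5
Odd-degree vertices: Gus, Fay, Ben, Ned, Jae, Leo, Kim, Dee.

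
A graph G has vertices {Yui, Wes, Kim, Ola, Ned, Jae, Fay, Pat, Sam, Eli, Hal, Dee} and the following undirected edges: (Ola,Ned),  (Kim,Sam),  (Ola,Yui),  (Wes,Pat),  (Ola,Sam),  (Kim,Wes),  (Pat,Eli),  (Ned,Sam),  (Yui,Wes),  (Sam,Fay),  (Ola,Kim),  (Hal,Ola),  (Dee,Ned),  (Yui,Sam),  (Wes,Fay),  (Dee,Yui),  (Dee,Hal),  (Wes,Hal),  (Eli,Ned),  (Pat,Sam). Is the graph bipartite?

Ola-Sam-Yui-Ola is an odd cycle (length 3), and a bipartite graph can contain only even cycles.

No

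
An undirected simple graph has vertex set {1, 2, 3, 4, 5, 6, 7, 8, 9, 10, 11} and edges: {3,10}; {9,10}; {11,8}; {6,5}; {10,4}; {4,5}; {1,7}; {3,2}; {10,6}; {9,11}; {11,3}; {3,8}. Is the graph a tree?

No

|V| = 11, |E| = 12.
It splits into 2 components, so it cannot be a tree.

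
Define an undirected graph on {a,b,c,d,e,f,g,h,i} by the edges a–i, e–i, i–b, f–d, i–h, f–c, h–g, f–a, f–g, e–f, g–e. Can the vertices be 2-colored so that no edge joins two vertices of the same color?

e-g-f-e is an odd cycle (length 3), and a bipartite graph can contain only even cycles.

No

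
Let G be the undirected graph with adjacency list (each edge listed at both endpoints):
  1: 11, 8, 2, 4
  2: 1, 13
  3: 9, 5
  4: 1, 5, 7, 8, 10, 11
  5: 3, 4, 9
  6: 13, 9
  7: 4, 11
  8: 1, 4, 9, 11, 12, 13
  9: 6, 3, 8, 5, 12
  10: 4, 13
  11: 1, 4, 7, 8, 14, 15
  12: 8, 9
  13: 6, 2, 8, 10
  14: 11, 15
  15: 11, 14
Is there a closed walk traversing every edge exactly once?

Degrees: 1:4, 2:2, 3:2, 4:6, 5:3, 6:2, 7:2, 8:6, 9:5, 10:2, 11:6, 12:2, 13:4, 14:2, 15:2
Vertices with odd degree: 5, 9. An Eulerian circuit requires all degrees even.

No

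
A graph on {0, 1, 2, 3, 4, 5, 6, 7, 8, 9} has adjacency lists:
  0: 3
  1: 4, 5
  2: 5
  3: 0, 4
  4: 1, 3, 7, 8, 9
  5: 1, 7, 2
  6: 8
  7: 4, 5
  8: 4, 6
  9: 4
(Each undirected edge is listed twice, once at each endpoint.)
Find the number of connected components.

1

Component: {0, 1, 2, 3, 4, 5, 6, 7, 8, 9}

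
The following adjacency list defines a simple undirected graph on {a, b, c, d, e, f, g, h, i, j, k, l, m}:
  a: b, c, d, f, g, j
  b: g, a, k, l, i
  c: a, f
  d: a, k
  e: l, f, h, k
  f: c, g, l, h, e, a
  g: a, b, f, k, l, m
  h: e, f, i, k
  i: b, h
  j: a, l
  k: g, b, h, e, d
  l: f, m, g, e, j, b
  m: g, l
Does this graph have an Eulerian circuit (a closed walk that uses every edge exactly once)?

Degrees: a:6, b:5, c:2, d:2, e:4, f:6, g:6, h:4, i:2, j:2, k:5, l:6, m:2
Vertices with odd degree: b, k. An Eulerian circuit requires all degrees even.

No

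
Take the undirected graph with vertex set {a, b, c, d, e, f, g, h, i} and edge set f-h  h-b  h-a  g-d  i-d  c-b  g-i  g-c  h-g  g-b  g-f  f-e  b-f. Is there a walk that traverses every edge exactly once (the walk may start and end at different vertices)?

Degrees: a:1, b:4, c:2, d:2, e:1, f:4, g:6, h:4, i:2
Odd-degree vertices: a, e (2 total).
With 2 odd-degree vertices and all edges in one connected piece, an Eulerian trail exists (from a to e).

Yes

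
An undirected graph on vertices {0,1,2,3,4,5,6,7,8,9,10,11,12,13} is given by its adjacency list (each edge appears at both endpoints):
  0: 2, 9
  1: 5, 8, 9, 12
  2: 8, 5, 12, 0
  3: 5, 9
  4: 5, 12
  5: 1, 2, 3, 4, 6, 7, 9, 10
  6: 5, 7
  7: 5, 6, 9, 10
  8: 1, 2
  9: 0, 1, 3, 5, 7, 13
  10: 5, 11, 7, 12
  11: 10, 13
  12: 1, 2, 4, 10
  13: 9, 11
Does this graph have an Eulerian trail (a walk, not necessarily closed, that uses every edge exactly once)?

Yes

Degrees: 0:2, 1:4, 2:4, 3:2, 4:2, 5:8, 6:2, 7:4, 8:2, 9:6, 10:4, 11:2, 12:4, 13:2
Odd-degree vertices: none (0 total).
With 0 odd-degree vertices and all edges in one connected piece, an Eulerian trail exists.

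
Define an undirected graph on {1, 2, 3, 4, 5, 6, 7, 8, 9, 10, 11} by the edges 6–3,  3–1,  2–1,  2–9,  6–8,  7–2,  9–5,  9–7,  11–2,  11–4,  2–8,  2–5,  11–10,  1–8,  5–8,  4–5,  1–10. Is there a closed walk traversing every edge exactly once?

No

Degrees: 1:4, 2:6, 3:2, 4:2, 5:4, 6:2, 7:2, 8:4, 9:3, 10:2, 11:3
9, 11 have odd degree; an Eulerian circuit needs every degree to be even, so none exists.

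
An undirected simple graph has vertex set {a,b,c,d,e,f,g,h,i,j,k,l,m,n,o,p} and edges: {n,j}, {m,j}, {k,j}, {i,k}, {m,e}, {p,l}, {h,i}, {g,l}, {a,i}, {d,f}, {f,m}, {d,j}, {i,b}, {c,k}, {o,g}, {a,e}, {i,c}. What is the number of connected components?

2

Component: {g, l, o, p}
Component: {a, b, c, d, e, f, h, i, j, k, m, n}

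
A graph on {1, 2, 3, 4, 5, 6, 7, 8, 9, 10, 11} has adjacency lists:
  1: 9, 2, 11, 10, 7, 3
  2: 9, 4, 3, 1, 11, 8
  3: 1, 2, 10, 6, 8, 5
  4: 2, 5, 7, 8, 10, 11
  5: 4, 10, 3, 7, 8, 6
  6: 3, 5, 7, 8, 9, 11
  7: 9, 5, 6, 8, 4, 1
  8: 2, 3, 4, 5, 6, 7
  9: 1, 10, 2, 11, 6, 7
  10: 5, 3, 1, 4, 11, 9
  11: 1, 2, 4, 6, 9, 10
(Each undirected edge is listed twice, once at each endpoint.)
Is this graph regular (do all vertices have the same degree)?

Degrees: 1:6, 2:6, 3:6, 4:6, 5:6, 6:6, 7:6, 8:6, 9:6, 10:6, 11:6
Every vertex has degree 6, so the graph is 6-regular.

Yes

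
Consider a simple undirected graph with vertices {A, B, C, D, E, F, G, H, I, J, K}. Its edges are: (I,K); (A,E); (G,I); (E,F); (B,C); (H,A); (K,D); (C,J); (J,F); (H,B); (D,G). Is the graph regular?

Yes

Degrees: A:2, B:2, C:2, D:2, E:2, F:2, G:2, H:2, I:2, J:2, K:2
All degrees equal 2; the graph is regular.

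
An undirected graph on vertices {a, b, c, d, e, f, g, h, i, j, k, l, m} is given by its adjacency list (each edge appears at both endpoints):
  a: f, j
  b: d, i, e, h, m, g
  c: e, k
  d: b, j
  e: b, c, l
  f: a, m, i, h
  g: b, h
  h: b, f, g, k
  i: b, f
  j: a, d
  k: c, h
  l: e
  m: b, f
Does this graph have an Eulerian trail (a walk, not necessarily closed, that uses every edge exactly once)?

Degrees: a:2, b:6, c:2, d:2, e:3, f:4, g:2, h:4, i:2, j:2, k:2, l:1, m:2
Odd-degree vertices: e, l (2 total).
With 2 odd-degree vertices and all edges in one connected piece, an Eulerian trail exists (from e to l).

Yes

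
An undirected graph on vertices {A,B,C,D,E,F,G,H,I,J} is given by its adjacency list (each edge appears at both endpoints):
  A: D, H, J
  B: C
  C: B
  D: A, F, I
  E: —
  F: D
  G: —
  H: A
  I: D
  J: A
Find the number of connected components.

Component: {E}
Component: {G}
Component: {B, C}
Component: {A, D, F, H, I, J}

4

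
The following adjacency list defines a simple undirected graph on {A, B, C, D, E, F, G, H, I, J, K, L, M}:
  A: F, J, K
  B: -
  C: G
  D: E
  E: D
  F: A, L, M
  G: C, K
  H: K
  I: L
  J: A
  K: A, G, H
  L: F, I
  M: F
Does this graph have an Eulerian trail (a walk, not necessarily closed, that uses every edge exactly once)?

Degrees: A:3, B:0, C:1, D:1, E:1, F:3, G:2, H:1, I:1, J:1, K:3, L:2, M:1
Odd-degree vertices: A, C, D, E, F, H, I, J, K, M (10 total).
An Eulerian trail requires 0 or 2 odd-degree vertices; here there are 10.

No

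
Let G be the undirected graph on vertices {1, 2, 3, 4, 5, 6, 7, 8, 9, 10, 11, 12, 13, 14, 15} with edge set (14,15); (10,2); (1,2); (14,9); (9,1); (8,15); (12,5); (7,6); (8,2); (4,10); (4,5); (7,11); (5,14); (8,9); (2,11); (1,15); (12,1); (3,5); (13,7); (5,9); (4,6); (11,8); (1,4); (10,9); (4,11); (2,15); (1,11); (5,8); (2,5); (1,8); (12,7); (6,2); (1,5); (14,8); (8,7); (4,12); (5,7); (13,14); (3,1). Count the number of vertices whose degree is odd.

Degrees: 1:9, 2:7, 3:2, 4:6, 5:9, 6:3, 7:6, 8:8, 9:5, 10:3, 11:5, 12:4, 13:2, 14:5, 15:4
Odd-degree vertices: 1, 2, 5, 6, 9, 10, 11, 14.

8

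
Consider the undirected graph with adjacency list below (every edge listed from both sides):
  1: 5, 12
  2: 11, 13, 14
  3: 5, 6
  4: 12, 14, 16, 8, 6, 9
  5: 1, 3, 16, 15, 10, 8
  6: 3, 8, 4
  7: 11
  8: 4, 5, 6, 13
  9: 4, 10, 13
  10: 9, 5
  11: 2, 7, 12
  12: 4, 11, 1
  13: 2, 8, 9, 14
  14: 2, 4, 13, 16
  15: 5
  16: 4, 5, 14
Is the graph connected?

A breadth-first search from 1 visits 1, 5, 12, 16, 8, 3, 15, 10, 11, 4, 14, 6, 13, 9, 2, 7 — all 16 vertices — so the graph is connected.

Yes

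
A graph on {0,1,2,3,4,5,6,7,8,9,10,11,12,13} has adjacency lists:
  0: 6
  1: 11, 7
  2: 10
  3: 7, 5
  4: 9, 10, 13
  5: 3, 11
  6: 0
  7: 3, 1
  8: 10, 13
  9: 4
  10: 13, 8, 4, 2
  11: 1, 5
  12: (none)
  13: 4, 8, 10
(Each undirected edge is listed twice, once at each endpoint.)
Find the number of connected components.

4

Component: {12}
Component: {0, 6}
Component: {1, 3, 5, 7, 11}
Component: {2, 4, 8, 9, 10, 13}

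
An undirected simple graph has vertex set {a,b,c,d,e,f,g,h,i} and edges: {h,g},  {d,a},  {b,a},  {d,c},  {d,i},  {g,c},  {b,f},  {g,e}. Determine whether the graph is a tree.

|V| = 9, |E| = 8.
Connected and |E| = |V| - 1, which characterizes a tree.

Yes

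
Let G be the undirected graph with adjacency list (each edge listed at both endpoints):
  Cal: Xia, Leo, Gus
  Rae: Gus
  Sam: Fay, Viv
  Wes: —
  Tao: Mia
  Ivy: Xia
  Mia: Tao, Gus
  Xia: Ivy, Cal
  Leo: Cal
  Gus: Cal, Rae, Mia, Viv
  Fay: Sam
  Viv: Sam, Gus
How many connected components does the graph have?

Component: {Wes}
Component: {Cal, Rae, Sam, Tao, Ivy, Mia, Xia, Leo, Gus, Fay, Viv}

2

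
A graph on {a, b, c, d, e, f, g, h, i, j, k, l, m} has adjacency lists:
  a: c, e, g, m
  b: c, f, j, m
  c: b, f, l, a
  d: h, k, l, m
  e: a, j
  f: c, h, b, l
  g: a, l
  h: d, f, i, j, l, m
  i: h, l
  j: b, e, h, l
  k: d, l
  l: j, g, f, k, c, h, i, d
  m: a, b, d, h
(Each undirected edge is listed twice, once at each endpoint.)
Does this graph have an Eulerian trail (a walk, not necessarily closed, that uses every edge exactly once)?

Yes

Degrees: a:4, b:4, c:4, d:4, e:2, f:4, g:2, h:6, i:2, j:4, k:2, l:8, m:4
Odd-degree vertices: none (0 total).
With 0 odd-degree vertices and all edges in one connected piece, an Eulerian trail exists.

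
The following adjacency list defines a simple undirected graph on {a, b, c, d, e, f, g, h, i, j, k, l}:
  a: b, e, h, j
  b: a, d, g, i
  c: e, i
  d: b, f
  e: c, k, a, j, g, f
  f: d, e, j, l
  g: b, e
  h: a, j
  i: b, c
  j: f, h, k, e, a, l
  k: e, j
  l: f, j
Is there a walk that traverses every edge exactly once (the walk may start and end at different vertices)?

Degrees: a:4, b:4, c:2, d:2, e:6, f:4, g:2, h:2, i:2, j:6, k:2, l:2
Odd-degree vertices: none (0 total).
With 0 odd-degree vertices and all edges in one connected piece, an Eulerian trail exists.

Yes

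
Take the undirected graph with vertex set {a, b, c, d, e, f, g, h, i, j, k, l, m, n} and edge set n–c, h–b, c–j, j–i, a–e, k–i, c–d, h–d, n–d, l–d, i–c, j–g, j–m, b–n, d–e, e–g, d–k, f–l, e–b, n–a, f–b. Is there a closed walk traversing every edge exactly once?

No

Degrees: a:2, b:4, c:4, d:6, e:4, f:2, g:2, h:2, i:3, j:4, k:2, l:2, m:1, n:4
i, m have odd degree; an Eulerian circuit needs every degree to be even, so none exists.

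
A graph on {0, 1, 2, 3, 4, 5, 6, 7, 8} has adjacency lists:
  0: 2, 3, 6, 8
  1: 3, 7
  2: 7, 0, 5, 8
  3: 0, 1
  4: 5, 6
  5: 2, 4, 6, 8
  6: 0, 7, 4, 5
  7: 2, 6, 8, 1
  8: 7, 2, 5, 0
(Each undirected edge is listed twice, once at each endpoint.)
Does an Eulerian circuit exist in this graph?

Degrees: 0:4, 1:2, 2:4, 3:2, 4:2, 5:4, 6:4, 7:4, 8:4
Every vertex has even degree and the edges form a single connected piece, so an Eulerian circuit exists.

Yes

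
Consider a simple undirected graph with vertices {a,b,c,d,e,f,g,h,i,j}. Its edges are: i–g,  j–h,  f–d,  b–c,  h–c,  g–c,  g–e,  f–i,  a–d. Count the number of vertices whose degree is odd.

6

Degrees: a:1, b:1, c:3, d:2, e:1, f:2, g:3, h:2, i:2, j:1
Odd-degree vertices: a, b, c, e, g, j.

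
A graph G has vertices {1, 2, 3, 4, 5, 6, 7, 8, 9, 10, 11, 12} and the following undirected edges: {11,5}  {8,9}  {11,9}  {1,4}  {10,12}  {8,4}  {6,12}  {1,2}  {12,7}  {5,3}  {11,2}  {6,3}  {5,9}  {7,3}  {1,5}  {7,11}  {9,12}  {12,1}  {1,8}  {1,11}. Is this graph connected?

A breadth-first search from 1 visits 1, 11, 4, 8, 12, 5, 2, 7, 9, 10, 6, 3 — all 12 vertices — so the graph is connected.

Yes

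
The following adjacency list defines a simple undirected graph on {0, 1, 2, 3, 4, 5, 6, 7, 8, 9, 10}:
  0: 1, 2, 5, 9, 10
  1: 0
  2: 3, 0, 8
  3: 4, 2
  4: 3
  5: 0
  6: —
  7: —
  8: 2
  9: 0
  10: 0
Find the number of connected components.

3

Component: {6}
Component: {7}
Component: {0, 1, 2, 3, 4, 5, 8, 9, 10}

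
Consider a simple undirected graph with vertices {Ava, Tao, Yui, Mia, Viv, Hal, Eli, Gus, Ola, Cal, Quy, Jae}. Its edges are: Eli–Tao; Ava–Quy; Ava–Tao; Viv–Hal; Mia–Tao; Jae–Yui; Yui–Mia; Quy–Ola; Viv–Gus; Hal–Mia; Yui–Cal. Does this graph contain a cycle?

|V| = 12, |E| = 11, number of components = 1.
Since 11 = 12 - 1, the graph is a forest and contains no cycle.

No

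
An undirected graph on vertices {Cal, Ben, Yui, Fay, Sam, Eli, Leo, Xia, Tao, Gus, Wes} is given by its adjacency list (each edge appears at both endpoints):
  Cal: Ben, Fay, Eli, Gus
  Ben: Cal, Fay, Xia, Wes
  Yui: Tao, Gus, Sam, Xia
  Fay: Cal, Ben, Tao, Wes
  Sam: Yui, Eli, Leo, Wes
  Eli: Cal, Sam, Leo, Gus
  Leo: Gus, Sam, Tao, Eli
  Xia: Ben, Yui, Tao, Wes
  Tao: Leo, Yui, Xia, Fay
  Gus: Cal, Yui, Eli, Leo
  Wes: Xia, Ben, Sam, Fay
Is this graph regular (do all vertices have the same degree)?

Degrees: Cal:4, Ben:4, Yui:4, Fay:4, Sam:4, Eli:4, Leo:4, Xia:4, Tao:4, Gus:4, Wes:4
Every vertex has degree 4, so the graph is 4-regular.

Yes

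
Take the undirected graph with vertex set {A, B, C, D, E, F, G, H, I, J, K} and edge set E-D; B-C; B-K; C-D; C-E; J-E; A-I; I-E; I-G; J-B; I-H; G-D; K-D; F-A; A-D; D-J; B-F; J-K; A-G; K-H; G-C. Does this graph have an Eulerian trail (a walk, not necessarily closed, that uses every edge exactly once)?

Yes

Degrees: A:4, B:4, C:4, D:6, E:4, F:2, G:4, H:2, I:4, J:4, K:4
Odd-degree vertices: none (0 total).
With 0 odd-degree vertices and all edges in one connected piece, an Eulerian trail exists.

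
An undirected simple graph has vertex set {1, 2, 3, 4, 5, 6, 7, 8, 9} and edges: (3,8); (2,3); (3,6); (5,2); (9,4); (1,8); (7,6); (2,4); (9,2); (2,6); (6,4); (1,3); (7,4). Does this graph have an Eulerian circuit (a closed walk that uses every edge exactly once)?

Degrees: 1:2, 2:5, 3:4, 4:4, 5:1, 6:4, 7:2, 8:2, 9:2
2, 5 have odd degree; an Eulerian circuit needs every degree to be even, so none exists.

No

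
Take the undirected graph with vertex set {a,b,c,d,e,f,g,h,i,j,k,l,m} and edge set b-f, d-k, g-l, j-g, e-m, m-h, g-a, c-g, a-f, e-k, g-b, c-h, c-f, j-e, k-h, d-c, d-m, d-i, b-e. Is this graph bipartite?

Yes

A valid 2-coloring puts {d, e, f, g, h} on one side and {a, b, c, i, j, k, l, m} on the other; every edge crosses between the two sides.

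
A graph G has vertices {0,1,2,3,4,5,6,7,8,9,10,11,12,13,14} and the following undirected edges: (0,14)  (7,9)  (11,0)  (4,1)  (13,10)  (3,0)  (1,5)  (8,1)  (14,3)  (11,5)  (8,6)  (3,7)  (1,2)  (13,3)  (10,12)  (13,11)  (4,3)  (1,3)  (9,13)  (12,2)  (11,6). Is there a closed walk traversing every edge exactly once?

Degrees: 0:3, 1:5, 2:2, 3:6, 4:2, 5:2, 6:2, 7:2, 8:2, 9:2, 10:2, 11:4, 12:2, 13:4, 14:2
0, 1 have odd degree; an Eulerian circuit needs every degree to be even, so none exists.

No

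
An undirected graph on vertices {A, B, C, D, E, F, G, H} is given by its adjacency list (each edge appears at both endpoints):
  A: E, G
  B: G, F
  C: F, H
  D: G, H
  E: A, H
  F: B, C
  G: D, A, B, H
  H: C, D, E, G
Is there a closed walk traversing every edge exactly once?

Degrees: A:2, B:2, C:2, D:2, E:2, F:2, G:4, H:4
All degrees are even and the non-isolated vertices are connected — an Eulerian circuit exists.

Yes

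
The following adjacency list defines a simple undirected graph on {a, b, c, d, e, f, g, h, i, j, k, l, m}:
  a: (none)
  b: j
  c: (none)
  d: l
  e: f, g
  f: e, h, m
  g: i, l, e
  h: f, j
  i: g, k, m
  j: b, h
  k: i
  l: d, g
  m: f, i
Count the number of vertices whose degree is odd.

6

Degrees: a:0, b:1, c:0, d:1, e:2, f:3, g:3, h:2, i:3, j:2, k:1, l:2, m:2
Odd-degree vertices: b, d, f, g, i, k.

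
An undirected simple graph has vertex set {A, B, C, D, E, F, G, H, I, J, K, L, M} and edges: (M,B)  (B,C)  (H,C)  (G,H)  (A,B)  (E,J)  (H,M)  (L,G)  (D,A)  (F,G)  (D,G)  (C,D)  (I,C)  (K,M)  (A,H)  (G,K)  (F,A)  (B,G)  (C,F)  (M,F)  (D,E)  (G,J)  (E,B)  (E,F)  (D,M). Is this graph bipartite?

Yes

Partition the vertices as {B, D, F, H, I, J, K, L} vs {A, C, E, G, M}. Each listed edge has one endpoint in each part, so the graph is bipartite.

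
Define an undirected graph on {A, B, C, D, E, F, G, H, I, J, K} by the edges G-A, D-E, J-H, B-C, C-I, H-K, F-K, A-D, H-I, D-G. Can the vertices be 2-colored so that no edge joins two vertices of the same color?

No

The cycle D-A-G-D has length 3, which is odd, so the graph is not bipartite.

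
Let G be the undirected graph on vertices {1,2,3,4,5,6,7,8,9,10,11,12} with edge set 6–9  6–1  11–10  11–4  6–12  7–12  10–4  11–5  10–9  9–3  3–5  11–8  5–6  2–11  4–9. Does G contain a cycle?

The graph has 12 vertices, 15 edges, and 1 connected component.
Since 15 > 12 - 1, a cycle must exist; for instance 6-9-3-5-6.

Yes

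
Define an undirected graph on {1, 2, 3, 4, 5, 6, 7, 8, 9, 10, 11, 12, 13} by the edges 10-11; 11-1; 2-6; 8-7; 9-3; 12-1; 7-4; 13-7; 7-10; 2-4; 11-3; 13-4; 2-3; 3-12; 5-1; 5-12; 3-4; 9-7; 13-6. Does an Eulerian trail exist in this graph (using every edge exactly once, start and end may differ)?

Degrees: 1:3, 2:3, 3:5, 4:4, 5:2, 6:2, 7:5, 8:1, 9:2, 10:2, 11:3, 12:3, 13:3
Odd-degree vertices: 1, 2, 3, 7, 8, 11, 12, 13 (8 total).
An Eulerian trail requires 0 or 2 odd-degree vertices; here there are 8.

No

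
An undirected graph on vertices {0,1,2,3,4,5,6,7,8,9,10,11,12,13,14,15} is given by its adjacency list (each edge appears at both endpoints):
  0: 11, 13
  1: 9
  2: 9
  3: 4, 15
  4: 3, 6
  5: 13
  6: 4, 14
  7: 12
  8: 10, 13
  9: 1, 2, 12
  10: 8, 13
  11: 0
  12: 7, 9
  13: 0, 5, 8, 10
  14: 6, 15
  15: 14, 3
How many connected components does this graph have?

Component: {1, 2, 7, 9, 12}
Component: {3, 4, 6, 14, 15}
Component: {0, 5, 8, 10, 11, 13}

3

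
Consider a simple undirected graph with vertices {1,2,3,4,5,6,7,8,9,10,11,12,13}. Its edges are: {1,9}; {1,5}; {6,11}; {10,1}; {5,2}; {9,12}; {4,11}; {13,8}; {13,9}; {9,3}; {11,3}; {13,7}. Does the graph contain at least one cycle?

|V| = 13, |E| = 12, number of components = 1.
A forest on 13 vertices with 1 component has exactly 12 edges, which matches — so no cycle.

No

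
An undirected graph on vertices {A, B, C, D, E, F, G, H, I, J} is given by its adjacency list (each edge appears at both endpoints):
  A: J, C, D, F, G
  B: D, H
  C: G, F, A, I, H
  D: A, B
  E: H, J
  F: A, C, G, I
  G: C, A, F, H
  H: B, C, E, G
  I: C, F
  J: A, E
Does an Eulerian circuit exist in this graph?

No

Degrees: A:5, B:2, C:5, D:2, E:2, F:4, G:4, H:4, I:2, J:2
A, C have odd degree; an Eulerian circuit needs every degree to be even, so none exists.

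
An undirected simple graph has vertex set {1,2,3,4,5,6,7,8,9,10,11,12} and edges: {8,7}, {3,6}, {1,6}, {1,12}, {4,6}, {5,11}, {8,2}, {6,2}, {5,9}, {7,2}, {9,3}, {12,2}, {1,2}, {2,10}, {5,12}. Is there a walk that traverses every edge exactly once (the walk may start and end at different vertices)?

No

Degrees: 1:3, 2:6, 3:2, 4:1, 5:3, 6:4, 7:2, 8:2, 9:2, 10:1, 11:1, 12:3
Odd-degree vertices: 1, 4, 5, 10, 11, 12 (6 total).
An Eulerian trail requires 0 or 2 odd-degree vertices; here there are 6.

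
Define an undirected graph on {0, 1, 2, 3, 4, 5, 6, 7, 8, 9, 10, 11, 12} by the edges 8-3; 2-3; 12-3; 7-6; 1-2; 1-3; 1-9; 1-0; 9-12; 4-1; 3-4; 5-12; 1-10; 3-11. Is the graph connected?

Component: {6, 7}
Component: {0, 1, 2, 3, 4, 5, 8, 9, 10, 11, 12}
No edge joins these 2 groups, so the graph is disconnected.

No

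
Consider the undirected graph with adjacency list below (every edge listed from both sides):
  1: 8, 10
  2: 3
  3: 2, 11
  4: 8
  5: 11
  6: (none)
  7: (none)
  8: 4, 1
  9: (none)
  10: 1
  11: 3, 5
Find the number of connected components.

Component: {6}
Component: {7}
Component: {9}
Component: {1, 4, 8, 10}
Component: {2, 3, 5, 11}

5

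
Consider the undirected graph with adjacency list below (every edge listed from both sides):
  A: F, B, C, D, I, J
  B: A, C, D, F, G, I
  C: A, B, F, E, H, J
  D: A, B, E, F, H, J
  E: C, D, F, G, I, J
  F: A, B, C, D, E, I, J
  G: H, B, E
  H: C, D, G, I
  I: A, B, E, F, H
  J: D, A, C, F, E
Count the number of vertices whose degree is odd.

4

Degrees: A:6, B:6, C:6, D:6, E:6, F:7, G:3, H:4, I:5, J:5
Odd-degree vertices: F, G, I, J.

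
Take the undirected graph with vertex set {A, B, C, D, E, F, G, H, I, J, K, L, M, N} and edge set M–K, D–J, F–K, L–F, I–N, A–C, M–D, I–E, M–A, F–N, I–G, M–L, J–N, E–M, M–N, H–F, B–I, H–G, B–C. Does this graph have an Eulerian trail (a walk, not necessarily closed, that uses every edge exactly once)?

Degrees: A:2, B:2, C:2, D:2, E:2, F:4, G:2, H:2, I:4, J:2, K:2, L:2, M:6, N:4
Odd-degree vertices: none (0 total).
With 0 odd-degree vertices and all edges in one connected piece, an Eulerian trail exists.

Yes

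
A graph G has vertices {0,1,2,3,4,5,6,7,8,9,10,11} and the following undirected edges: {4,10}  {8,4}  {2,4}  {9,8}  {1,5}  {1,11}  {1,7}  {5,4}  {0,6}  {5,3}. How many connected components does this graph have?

2

Component: {0, 6}
Component: {1, 2, 3, 4, 5, 7, 8, 9, 10, 11}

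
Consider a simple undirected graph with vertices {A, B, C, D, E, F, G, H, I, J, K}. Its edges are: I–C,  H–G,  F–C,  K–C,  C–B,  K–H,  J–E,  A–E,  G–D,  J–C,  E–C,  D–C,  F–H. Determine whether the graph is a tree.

No

|V| = 11, |E| = 13.
Connected but with 13 > 10 edges, so it has a cycle and is not a tree.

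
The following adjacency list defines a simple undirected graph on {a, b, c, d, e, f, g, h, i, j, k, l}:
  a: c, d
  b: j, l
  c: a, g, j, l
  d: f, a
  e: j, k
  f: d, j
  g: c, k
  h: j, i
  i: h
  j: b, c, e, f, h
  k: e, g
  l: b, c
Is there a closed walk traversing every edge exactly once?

No

Degrees: a:2, b:2, c:4, d:2, e:2, f:2, g:2, h:2, i:1, j:5, k:2, l:2
i, j have odd degree; an Eulerian circuit needs every degree to be even, so none exists.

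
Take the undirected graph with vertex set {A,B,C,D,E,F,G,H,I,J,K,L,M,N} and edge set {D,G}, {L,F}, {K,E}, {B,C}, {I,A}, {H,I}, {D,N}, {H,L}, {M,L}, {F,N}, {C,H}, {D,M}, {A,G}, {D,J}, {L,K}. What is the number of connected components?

Component: {A, B, C, D, E, F, G, H, I, J, K, L, M, N}

1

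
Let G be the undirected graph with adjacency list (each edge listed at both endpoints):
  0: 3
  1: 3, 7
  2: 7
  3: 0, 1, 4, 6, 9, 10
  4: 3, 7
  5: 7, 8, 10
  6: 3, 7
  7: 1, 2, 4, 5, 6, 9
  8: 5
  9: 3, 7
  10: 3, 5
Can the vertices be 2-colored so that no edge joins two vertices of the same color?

3-1-7-5-10-3 is an odd cycle (length 5), and a bipartite graph can contain only even cycles.

No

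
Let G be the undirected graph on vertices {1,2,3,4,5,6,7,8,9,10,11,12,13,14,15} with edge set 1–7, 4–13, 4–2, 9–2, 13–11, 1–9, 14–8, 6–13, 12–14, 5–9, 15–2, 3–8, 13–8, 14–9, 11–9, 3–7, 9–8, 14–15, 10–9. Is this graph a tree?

No

The graph has 15 vertices and 19 edges.
A tree on 15 vertices has exactly 14 edges; this graph has 19, so it contains a cycle and is not a tree.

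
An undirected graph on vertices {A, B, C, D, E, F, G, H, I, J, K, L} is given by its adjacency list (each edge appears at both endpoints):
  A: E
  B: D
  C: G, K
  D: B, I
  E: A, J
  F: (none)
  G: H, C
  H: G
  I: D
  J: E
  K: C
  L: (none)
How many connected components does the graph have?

Component: {F}
Component: {L}
Component: {A, E, J}
Component: {B, D, I}
Component: {C, G, H, K}

5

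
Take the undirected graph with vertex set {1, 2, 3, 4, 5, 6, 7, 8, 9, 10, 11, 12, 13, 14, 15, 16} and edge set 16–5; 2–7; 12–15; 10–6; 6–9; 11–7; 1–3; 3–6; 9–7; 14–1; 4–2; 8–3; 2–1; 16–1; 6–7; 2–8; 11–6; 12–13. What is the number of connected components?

2

Component: {12, 13, 15}
Component: {1, 2, 3, 4, 5, 6, 7, 8, 9, 10, 11, 14, 16}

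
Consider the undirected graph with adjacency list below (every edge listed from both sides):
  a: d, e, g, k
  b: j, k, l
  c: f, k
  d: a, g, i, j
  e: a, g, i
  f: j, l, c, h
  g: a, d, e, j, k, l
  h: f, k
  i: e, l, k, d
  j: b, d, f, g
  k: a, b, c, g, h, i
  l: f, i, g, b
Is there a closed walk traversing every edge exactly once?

Degrees: a:4, b:3, c:2, d:4, e:3, f:4, g:6, h:2, i:4, j:4, k:6, l:4
Vertices with odd degree: b, e. An Eulerian circuit requires all degrees even.

No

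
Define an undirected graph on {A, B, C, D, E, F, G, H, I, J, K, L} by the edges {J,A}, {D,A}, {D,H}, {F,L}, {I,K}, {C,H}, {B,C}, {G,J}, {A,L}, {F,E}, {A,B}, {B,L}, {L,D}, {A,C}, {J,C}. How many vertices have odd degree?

Degrees: A:5, B:3, C:4, D:3, E:1, F:2, G:1, H:2, I:1, J:3, K:1, L:4
Odd-degree vertices: A, B, D, E, G, I, J, K.

8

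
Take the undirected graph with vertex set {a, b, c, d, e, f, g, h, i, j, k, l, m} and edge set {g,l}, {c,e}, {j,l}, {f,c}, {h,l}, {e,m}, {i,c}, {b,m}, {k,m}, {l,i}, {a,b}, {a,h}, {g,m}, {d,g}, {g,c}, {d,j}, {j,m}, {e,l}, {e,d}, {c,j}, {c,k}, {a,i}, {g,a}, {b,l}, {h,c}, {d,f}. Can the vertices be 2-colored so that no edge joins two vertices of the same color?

Color {b, e, f, g, h, i, j, k} black and {a, c, d, l, m} white. No edge joins two same-colored vertices, so the graph is bipartite.

Yes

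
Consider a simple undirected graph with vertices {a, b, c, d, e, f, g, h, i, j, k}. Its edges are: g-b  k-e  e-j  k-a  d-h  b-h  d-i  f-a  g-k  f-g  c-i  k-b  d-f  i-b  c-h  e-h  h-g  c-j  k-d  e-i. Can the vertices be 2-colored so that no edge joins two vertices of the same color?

The cycle b-g-k-b has length 3, which is odd, so the graph is not bipartite.

No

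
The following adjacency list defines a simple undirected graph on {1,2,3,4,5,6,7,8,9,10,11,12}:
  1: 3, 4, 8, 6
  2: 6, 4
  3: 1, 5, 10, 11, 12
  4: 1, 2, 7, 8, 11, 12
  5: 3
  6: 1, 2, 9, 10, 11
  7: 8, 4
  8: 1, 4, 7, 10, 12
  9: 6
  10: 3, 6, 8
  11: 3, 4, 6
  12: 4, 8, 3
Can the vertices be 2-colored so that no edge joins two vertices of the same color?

4-8-12-4 is an odd cycle (length 3), and a bipartite graph can contain only even cycles.

No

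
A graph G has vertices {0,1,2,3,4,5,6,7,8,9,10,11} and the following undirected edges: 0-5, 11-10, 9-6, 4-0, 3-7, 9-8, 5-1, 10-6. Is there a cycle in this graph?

The graph has 12 vertices, 8 edges, and 4 connected components.
Since 8 = 12 - 4, the graph is a forest and contains no cycle.

No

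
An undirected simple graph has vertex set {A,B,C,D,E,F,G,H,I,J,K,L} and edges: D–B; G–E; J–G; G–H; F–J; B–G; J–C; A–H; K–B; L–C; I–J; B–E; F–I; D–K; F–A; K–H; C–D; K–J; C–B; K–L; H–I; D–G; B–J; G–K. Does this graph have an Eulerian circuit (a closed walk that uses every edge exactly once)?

Degrees: A:2, B:6, C:4, D:4, E:2, F:3, G:6, H:4, I:3, J:6, K:6, L:2
Vertices with odd degree: F, I. An Eulerian circuit requires all degrees even.

No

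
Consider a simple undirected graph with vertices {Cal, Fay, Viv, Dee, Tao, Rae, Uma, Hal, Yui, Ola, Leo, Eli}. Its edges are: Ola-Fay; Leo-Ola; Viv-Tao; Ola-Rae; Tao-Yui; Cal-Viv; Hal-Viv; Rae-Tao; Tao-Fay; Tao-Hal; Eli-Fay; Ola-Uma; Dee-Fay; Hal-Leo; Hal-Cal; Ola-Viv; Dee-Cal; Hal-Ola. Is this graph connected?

Starting from Cal and exploring outward reaches every vertex (Cal, Viv, Hal, Dee, Tao, Ola, Leo, Fay, Rae, Yui, Uma, Eli); the graph is connected.

Yes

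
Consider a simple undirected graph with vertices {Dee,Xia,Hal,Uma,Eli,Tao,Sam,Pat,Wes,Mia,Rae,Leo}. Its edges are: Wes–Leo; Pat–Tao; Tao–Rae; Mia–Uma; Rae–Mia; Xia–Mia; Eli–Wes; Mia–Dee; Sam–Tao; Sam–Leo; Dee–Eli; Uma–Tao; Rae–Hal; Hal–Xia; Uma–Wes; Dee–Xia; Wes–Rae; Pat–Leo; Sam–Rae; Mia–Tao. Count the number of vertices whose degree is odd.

8

Degrees: Dee:3, Xia:3, Hal:2, Uma:3, Eli:2, Tao:5, Sam:3, Pat:2, Wes:4, Mia:5, Rae:5, Leo:3
Odd-degree vertices: Dee, Xia, Uma, Tao, Sam, Mia, Rae, Leo.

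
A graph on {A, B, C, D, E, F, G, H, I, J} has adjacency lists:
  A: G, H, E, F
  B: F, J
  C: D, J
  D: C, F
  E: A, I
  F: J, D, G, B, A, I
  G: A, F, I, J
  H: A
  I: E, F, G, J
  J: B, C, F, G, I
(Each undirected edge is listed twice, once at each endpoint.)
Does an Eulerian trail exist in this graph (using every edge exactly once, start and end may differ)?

Yes

Degrees: A:4, B:2, C:2, D:2, E:2, F:6, G:4, H:1, I:4, J:5
Odd-degree vertices: H, J (2 total).
With 2 odd-degree vertices and all edges in one connected piece, an Eulerian trail exists (from H to J).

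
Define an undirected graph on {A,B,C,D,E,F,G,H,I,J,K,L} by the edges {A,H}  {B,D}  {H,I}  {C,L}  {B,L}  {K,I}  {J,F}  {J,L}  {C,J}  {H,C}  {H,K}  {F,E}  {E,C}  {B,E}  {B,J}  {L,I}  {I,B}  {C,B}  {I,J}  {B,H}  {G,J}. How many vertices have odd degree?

8

Degrees: A:1, B:7, C:5, D:1, E:3, F:2, G:1, H:5, I:5, J:6, K:2, L:4
Odd-degree vertices: A, B, C, D, E, G, H, I.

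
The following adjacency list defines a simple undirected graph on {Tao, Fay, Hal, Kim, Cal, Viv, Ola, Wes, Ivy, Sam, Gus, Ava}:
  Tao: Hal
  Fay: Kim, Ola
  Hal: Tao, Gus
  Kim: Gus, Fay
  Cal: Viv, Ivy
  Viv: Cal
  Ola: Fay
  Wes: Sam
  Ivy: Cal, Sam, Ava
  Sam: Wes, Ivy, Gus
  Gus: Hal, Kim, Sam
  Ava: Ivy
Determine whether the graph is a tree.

|V| = 12, |E| = 11.
Connected and |E| = |V| - 1, which characterizes a tree.

Yes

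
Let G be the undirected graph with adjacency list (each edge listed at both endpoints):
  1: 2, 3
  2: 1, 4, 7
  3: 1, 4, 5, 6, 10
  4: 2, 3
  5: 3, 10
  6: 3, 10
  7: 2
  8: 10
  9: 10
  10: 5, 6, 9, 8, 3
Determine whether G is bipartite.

No

The cycle 5-3-10-5 has length 3, which is odd, so the graph is not bipartite.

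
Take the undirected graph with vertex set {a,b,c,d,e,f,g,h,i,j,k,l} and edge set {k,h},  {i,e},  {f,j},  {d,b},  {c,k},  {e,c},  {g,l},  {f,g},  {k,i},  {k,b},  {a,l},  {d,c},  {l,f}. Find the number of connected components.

Component: {a, f, g, j, l}
Component: {b, c, d, e, h, i, k}

2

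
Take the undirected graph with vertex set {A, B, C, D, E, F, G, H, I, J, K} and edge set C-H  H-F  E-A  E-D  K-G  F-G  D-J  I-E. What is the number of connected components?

3

Component: {B}
Component: {A, D, E, I, J}
Component: {C, F, G, H, K}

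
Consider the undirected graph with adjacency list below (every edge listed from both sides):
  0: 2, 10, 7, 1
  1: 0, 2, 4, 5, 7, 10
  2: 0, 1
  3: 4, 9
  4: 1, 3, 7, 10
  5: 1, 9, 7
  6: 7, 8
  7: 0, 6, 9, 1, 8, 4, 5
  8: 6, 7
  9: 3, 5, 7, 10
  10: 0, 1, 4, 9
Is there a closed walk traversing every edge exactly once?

Degrees: 0:4, 1:6, 2:2, 3:2, 4:4, 5:3, 6:2, 7:7, 8:2, 9:4, 10:4
Vertices with odd degree: 5, 7. An Eulerian circuit requires all degrees even.

No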